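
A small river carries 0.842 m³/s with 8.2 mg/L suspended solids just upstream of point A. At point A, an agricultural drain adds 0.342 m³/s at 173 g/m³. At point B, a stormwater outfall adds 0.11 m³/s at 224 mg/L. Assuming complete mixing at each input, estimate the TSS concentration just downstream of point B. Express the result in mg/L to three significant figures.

After input A: C = (0.842·8.2 + 0.342·173) / 1.184 = 55.8 mg/L.
After input B: C = (1.184·55.8 + 0.11·224) / 1.294 = 70.1 mg/L.

70.1 mg/L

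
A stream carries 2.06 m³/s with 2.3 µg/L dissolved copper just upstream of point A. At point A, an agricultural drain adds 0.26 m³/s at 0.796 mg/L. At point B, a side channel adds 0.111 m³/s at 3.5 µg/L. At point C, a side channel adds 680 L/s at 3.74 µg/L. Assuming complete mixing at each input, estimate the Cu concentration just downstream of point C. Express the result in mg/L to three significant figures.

0.0690 mg/L

2.3 µg/L = 0.0023 mg/L.
After input A: C = (2.06·0.0023 + 0.26·0.796) / 2.32 = 0.09125 mg/L.
3.5 µg/L = 0.0035 mg/L.
After input B: C = (2.32·0.09125 + 0.111·0.0035) / 2.431 = 0.08724 mg/L.
680 L/s = 0.68 m³/s.
3.74 µg/L = 0.00374 mg/L.
After input C: C = (2.431·0.08724 + 0.68·0.00374) / 3.111 = 0.06899 mg/L.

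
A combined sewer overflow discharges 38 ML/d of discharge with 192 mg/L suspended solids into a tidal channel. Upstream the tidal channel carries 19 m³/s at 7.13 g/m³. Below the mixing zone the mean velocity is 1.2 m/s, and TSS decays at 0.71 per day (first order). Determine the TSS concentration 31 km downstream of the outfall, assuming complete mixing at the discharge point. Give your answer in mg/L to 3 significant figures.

38 ML/d = 0.4398 m³/s.
After complete mixing, C₀ = (0.4398·192 + 19·7.13) / 19.44 = 11.31 mg/L.
Travel time t = 3.1e+04 m / 1.2 m/s = 2.583e+04 s = 0.299 d.
C = 11.31·exp(−0.71·0.299) = 11.31·0.8087 = 9.149 mg/L.

9.15 mg/L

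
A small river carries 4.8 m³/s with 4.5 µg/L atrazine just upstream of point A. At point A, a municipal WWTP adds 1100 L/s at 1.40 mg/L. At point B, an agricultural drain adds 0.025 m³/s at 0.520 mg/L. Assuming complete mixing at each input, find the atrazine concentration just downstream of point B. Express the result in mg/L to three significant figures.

4.5 µg/L = 0.0045 mg/L.
1100 L/s = 1.1 m³/s.
After input A: C = (4.8·0.0045 + 1.1·1.4) / 5.9 = 0.2647 mg/L.
After input B: C = (5.9·0.2647 + 0.025·0.52) / 5.925 = 0.2658 mg/L.

0.266 mg/L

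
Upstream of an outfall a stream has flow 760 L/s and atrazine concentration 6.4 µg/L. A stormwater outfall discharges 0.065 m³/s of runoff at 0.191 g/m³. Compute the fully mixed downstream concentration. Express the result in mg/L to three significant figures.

0.0209 mg/L

760 L/s = 0.76 m³/s.
6.4 µg/L = 0.0064 mg/L.
By mass balance at complete mixing, C = (0.065·0.191 + 0.76·0.0064) / (0.065 + 0.76) = 0.01728/0.825 = 0.02094 mg/L.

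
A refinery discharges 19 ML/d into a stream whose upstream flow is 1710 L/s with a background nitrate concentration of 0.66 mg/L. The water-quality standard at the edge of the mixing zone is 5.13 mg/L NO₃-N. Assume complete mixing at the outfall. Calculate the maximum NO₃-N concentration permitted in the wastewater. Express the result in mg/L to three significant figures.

19 ML/d = 0.2199 m³/s.
1710 L/s = 1.71 m³/s.
Mass balance: 5.13·1.93 = 0.2199·Cₑ + 1.71·0.66.
Cₑ = (9.9 − 1.129) / 0.2199 = 39.89 mg/L.

39.9 mg/L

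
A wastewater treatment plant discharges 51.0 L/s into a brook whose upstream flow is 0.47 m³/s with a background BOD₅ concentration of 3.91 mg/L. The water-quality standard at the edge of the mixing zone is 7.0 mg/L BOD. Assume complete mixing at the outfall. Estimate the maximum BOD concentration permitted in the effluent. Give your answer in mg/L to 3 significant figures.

51.0 L/s = 0.051 m³/s.
Mass balance: 7·0.521 = 0.051·Cₑ + 0.47·3.91.
Cₑ = (3.647 − 1.838) / 0.051 = 35.48 mg/L.

35.5 mg/L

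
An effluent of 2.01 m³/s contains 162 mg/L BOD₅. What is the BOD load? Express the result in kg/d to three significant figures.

Mass flux = Q·C = 2.01 m³/s × 162 g/m³ = 325.6 g/s.
= 325.6 g/s × 86.4 = 2.813e+04 kg/d.

28100 kg/d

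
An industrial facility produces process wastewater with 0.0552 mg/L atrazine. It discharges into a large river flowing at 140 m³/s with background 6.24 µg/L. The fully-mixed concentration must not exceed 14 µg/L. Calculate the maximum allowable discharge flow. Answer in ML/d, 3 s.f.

2280 ML/d

6.24 µg/L = 0.00624 mg/L.
14 µg/L = 0.014 mg/L.
Mass balance at complete mixing: C_std·(Q_w + Q_r) = Q_w·C_e + Q_r·C_b.
Rearranging, Q_w = Q_r·(C_std − C_b)/(C_e − C_std) = 140·(0.014 − 0.00624) / (0.0552 − 0.014) = 26.37 m³/s.
= 2278 ML/d.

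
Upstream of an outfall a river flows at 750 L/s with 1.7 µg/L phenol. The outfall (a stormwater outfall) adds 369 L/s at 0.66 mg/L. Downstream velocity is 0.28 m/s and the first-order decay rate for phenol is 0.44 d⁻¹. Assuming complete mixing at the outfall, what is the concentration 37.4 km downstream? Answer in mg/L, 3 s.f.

369 L/s = 0.369 m³/s.
750 L/s = 0.75 m³/s.
1.7 µg/L = 0.0017 mg/L.
After complete mixing, C₀ = (0.369·0.66 + 0.75·0.0017) / 1.119 = 0.2188 mg/L.
Travel time t = 3.74e+04 m / 0.28 m/s = 1.336e+05 s = 1.546 d.
C = 0.2188·exp(−0.44·1.546) = 0.2188·0.5065 = 0.1108 mg/L.

0.111 mg/L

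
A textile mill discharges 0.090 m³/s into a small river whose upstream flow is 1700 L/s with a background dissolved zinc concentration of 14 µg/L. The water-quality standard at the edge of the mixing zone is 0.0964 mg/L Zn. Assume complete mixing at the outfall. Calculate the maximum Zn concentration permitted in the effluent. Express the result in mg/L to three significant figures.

1.65 mg/L

1700 L/s = 1.7 m³/s.
14 µg/L = 0.014 mg/L.
Mass balance: 0.0964·1.79 = 0.09·Cₑ + 1.7·0.014.
Cₑ = (0.1726 − 0.0238) / 0.09 = 1.653 mg/L.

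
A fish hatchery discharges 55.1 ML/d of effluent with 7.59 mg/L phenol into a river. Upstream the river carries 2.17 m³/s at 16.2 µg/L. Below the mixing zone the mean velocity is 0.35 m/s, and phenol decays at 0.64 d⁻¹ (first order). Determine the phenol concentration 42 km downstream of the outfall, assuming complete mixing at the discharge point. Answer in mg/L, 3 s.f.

0.714 mg/L

55.1 ML/d = 0.6377 m³/s.
16.2 µg/L = 0.0162 mg/L.
After complete mixing, C₀ = (0.6377·7.59 + 2.17·0.0162) / 2.808 = 1.736 mg/L.
Travel time t = 4.2e+04 m / 0.35 m/s = 1.2e+05 s = 1.389 d.
C = 1.736·exp(−0.64·1.389) = 1.736·0.4111 = 0.7139 mg/L.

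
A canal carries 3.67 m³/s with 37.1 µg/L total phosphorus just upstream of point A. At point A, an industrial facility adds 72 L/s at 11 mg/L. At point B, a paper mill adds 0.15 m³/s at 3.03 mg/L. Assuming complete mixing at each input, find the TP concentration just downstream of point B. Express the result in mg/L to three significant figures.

37.1 µg/L = 0.0371 mg/L.
72 L/s = 0.072 m³/s.
After input A: C = (3.67·0.0371 + 0.072·11) / 3.742 = 0.248 mg/L.
After input B: C = (3.742·0.248 + 0.15·3.03) / 3.892 = 0.3553 mg/L.

0.355 mg/L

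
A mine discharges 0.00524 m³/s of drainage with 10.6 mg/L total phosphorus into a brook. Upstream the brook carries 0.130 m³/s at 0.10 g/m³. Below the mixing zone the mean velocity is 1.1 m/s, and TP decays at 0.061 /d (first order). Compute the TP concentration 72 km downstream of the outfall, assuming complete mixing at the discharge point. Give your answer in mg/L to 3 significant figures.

0.484 mg/L

After complete mixing, C₀ = (0.00524·10.6 + 0.13·0.1) / 0.1352 = 0.5068 mg/L.
Travel time t = 7.2e+04 m / 1.1 m/s = 6.545e+04 s = 0.7576 d.
C = 0.5068·exp(−0.061·0.7576) = 0.5068·0.9548 = 0.4839 mg/L.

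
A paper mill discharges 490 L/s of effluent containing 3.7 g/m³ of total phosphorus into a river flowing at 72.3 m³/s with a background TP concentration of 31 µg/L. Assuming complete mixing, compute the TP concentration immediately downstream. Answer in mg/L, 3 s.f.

0.0557 mg/L

490 L/s = 0.49 m³/s.
31 µg/L = 0.031 mg/L.
Flow-weighted mixing gives C = (0.49·3.7 + 72.3·0.031) / (0.49 + 72.3) = 4.054/72.79 = 0.0557 mg/L.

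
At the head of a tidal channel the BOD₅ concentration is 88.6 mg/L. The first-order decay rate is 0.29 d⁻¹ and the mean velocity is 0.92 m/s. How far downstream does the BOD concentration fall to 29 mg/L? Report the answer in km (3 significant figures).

From C = C₀·e^(−kt), t = ln(C₀/C)/k = ln(88.6/29)/0.29 = 1.117/0.29 = 3.851 d.
Distance = v·t = 0.92 m/s × 3.327e+05 s = 3.061e+05 m = 306.1 km.

306 km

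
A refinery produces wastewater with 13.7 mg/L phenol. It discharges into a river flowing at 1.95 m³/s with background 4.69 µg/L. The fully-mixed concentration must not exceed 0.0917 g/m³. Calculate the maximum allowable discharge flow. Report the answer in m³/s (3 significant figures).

0.0125 m³/s

4.69 µg/L = 0.00469 mg/L.
Mass balance at complete mixing: C_std·(Q_w + Q_r) = Q_w·C_e + Q_r·C_b.
Rearranging, Q_w = Q_r·(C_std − C_b)/(C_e − C_std) = 1.95·(0.0917 − 0.00469) / (13.7 − 0.0917) = 0.01247 m³/s.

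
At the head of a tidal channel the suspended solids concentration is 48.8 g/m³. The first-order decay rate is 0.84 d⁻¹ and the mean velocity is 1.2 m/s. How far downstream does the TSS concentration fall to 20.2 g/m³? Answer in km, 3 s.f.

From C = C₀·e^(−kt), t = ln(C₀/C)/k = ln(48.8/20.2)/0.84 = 0.882/0.84 = 1.05 d.
Distance = v·t = 1.2 m/s × 9.072e+04 s = 1.089e+05 m = 108.9 km.

109 km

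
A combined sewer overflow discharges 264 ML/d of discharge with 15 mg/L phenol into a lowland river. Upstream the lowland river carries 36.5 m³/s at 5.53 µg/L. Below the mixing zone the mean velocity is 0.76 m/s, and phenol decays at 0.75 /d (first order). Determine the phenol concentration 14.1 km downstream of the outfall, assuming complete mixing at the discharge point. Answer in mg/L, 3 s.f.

264 ML/d = 3.056 m³/s.
5.53 µg/L = 0.00553 mg/L.
After complete mixing, C₀ = (3.056·15 + 36.5·0.00553) / 39.56 = 1.164 mg/L.
Travel time t = 1.41e+04 m / 0.76 m/s = 1.855e+04 s = 0.2147 d.
C = 1.164·exp(−0.75·0.2147) = 1.164·0.8513 = 0.9907 mg/L.

0.991 mg/L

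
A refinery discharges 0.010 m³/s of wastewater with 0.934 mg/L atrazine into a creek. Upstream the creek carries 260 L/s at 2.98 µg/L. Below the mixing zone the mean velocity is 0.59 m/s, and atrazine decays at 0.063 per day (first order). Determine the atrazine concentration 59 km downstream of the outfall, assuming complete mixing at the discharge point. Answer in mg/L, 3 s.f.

0.0348 mg/L

260 L/s = 0.26 m³/s.
2.98 µg/L = 0.00298 mg/L.
After complete mixing, C₀ = (0.01·0.934 + 0.26·0.00298) / 0.27 = 0.03746 mg/L.
Travel time t = 5.9e+04 m / 0.59 m/s = 1e+05 s = 1.157 d.
C = 0.03746·exp(−0.063·1.157) = 0.03746·0.9297 = 0.03483 mg/L.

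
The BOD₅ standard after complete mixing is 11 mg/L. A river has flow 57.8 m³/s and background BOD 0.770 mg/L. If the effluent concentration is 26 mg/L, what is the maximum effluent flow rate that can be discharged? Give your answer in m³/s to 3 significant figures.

Mass balance at complete mixing: C_std·(Q_w + Q_r) = Q_w·C_e + Q_r·C_b.
Rearranging, Q_w = Q_r·(C_std − C_b)/(C_e − C_std) = 57.8·(11 − 0.77) / (26 − 11) = 39.42 m³/s.

39.4 m³/s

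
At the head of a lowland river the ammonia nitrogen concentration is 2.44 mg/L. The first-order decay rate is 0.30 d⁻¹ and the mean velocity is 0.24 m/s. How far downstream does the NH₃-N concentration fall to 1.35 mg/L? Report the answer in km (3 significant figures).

40.9 km

From C = C₀·e^(−kt), t = ln(C₀/C)/k = ln(2.44/1.35)/0.30 = 0.5919/0.30 = 1.973 d.
Distance = v·t = 0.24 m/s × 1.705e+05 s = 4.091e+04 m = 40.91 km.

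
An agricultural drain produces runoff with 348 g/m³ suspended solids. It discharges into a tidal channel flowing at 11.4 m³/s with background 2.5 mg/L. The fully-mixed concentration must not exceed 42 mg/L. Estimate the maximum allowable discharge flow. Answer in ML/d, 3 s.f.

Mass balance at complete mixing: C_std·(Q_w + Q_r) = Q_w·C_e + Q_r·C_b.
Rearranging, Q_w = Q_r·(C_std − C_b)/(C_e − C_std) = 11.4·(42 − 2.5) / (348 − 42) = 1.472 m³/s.
= 127.1 ML/d.

127 ML/d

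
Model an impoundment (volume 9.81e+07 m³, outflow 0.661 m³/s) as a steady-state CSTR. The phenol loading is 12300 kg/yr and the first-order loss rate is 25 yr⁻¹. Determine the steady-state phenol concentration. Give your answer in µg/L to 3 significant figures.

Outflow Q = 0.661 m³/s × 3.156e+07 s/yr = 2.086e+07 m³/yr.
Steady-state CSTR mass balance: W = Q·C + k·V·C, so C = W/(Q + kV).
Q + kV = 2.086e+07 + 25·9.81e+07 = 2.473e+09 m³/yr.
C = 12300/2.473e+09 = 4.973e-06 kg/m³ = 0.004973 mg/L = 4.973 µg/L.

4.97 µg/L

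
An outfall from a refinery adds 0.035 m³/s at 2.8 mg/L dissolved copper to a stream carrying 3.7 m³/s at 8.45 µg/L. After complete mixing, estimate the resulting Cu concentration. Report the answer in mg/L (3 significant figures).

0.0346 mg/L

8.45 µg/L = 0.00845 mg/L.
By mass balance at complete mixing, C = (0.035·2.8 + 3.7·0.00845) / (0.035 + 3.7) = 0.1293/3.735 = 0.03461 mg/L.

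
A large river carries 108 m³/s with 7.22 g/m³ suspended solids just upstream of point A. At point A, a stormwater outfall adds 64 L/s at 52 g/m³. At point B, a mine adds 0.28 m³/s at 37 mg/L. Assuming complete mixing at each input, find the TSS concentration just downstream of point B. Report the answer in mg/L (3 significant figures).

64 L/s = 0.064 m³/s.
After input A: C = (108·7.22 + 0.064·52) / 108.1 = 7.247 mg/L.
After input B: C = (108.1·7.247 + 0.28·37) / 108.3 = 7.323 mg/L.

7.32 mg/L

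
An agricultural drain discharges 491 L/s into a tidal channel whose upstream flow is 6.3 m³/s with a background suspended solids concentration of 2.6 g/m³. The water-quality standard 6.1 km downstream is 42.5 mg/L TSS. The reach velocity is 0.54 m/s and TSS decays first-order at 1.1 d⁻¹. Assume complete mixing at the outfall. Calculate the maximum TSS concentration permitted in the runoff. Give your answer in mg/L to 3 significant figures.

645 mg/L

491 L/s = 0.491 m³/s.
Travel time to the compliance point: t = 6100/0.54 = 1.13e+04 s = 0.1307 d; decay factor exp(−1.1·0.1307) = 0.866.
So the concentration just after mixing may be at most 42.5/0.866 = 49.07 mg/L.
Mass balance: 49.07·6.791 = 0.491·Cₑ + 6.3·2.6.
Cₑ = (333.3 − 16.38) / 0.491 = 645.4 mg/L.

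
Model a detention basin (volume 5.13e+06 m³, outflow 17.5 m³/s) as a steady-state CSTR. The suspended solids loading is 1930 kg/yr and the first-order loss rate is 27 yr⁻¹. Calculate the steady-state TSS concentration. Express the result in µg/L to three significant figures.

Outflow Q = 17.5 m³/s × 3.156e+07 s/yr = 5.523e+08 m³/yr.
Steady-state CSTR mass balance: W = Q·C + k·V·C, so C = W/(Q + kV).
Q + kV = 5.523e+08 + 27·5.13e+06 = 6.908e+08 m³/yr.
C = 1930/6.908e+08 = 2.794e-06 kg/m³ = 0.002794 mg/L = 2.794 µg/L.

2.79 µg/L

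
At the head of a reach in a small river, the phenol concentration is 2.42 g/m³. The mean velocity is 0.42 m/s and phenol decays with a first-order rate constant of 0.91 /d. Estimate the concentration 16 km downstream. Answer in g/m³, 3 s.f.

Travel time t = 16 km / 0.42 m/s = 1.6e+04/0.42 = 3.81e+04 s = 0.4409 d.
First-order decay: C = 2.42·exp(−0.91·0.4409) = 2.42·0.6695 = 1.62 g/m³.

1.62 g/m³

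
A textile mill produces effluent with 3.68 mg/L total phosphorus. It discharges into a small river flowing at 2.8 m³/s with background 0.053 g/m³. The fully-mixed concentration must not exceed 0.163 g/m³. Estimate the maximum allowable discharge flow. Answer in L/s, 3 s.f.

Mass balance at complete mixing: C_std·(Q_w + Q_r) = Q_w·C_e + Q_r·C_b.
Rearranging, Q_w = Q_r·(C_std − C_b)/(C_e − C_std) = 2.8·(0.163 − 0.053) / (3.68 − 0.163) = 0.08757 m³/s.
= 87.57 L/s.

87.6 L/s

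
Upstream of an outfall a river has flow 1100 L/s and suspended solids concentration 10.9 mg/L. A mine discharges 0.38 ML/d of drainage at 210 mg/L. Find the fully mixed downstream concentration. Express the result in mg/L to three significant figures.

11.7 mg/L

0.38 ML/d = 0.004398 m³/s.
1100 L/s = 1.1 m³/s.
Conservation of mass across the mixing zone: C = (0.004398·210 + 1.1·10.9) / (0.004398 + 1.1) = 12.91/1.104 = 11.69 mg/L.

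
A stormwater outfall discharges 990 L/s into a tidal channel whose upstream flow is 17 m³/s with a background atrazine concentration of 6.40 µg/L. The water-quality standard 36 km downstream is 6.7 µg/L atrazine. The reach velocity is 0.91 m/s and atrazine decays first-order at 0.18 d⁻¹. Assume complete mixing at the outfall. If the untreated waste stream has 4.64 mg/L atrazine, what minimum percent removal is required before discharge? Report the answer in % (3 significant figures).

990 L/s = 0.99 m³/s.
6.40 µg/L = 0.0064 mg/L.
6.7 µg/L = 0.0067 mg/L.
Travel time to the compliance point: t = 3.6e+04/0.91 = 3.956e+04 s = 0.4579 d; decay factor exp(−0.18·0.4579) = 0.9209.
So the concentration just after mixing may be at most 0.0067/0.9209 = 0.007276 mg/L.
Mass balance: 0.007276·17.99 = 0.99·Cₑ + 17·0.0064.
Cₑ = (0.1309 − 0.1088) / 0.99 = 0.02231 mg/L.
Required removal = 1 − 0.02231/4.64 = 99.52 %.

99.5 %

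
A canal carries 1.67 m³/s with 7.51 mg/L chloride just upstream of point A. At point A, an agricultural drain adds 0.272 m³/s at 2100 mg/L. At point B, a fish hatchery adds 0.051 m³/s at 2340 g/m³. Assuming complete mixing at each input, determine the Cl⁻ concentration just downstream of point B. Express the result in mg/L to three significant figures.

353 mg/L

After input A: C = (1.67·7.51 + 0.272·2100) / 1.942 = 300.6 mg/L.
After input B: C = (1.942·300.6 + 0.051·2340) / 1.993 = 352.8 mg/L.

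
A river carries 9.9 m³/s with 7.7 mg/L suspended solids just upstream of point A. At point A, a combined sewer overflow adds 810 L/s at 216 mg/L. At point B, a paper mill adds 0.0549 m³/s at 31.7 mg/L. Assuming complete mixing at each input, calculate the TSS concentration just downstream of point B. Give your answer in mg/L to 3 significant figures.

810 L/s = 0.81 m³/s.
After input A: C = (9.9·7.7 + 0.81·216) / 10.71 = 23.45 mg/L.
After input B: C = (10.71·23.45 + 0.0549·31.7) / 10.76 = 23.5 mg/L.

23.5 mg/L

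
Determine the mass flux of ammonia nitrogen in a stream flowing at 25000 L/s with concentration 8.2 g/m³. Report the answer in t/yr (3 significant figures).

6470 t/yr

25000 L/s = 25 m³/s.
Mass flux = Q·C = 25 m³/s × 8.2 g/m³ = 205 g/s.
= 205 g/s × 31.56 = 6469 t/yr.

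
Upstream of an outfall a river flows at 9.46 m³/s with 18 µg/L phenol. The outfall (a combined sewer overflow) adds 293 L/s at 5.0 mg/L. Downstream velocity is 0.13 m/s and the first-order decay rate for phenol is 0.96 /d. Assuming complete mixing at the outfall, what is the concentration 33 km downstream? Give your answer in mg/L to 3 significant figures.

0.00999 mg/L

293 L/s = 0.293 m³/s.
18 µg/L = 0.018 mg/L.
After complete mixing, C₀ = (0.293·5 + 9.46·0.018) / 9.753 = 0.1677 mg/L.
Travel time t = 3.3e+04 m / 0.13 m/s = 2.538e+05 s = 2.938 d.
C = 0.1677·exp(−0.96·2.938) = 0.1677·0.05958 = 0.009989 mg/L.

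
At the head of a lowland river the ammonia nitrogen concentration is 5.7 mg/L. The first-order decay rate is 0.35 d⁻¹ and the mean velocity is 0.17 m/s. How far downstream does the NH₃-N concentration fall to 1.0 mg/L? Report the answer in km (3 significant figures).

73.0 km

From C = C₀·e^(−kt), t = ln(C₀/C)/k = ln(5.7/1.0)/0.35 = 1.74/0.35 = 4.973 d.
Distance = v·t = 0.17 m/s × 4.296e+05 s = 7.304e+04 m = 73.04 km.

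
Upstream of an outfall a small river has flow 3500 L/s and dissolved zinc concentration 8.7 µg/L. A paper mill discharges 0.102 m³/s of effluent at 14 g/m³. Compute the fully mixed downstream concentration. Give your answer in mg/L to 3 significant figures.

0.405 mg/L

3500 L/s = 3.5 m³/s.
8.7 µg/L = 0.0087 mg/L.
Flow-weighted mixing gives C = (0.102·14 + 3.5·0.0087) / (0.102 + 3.5) = 1.458/3.602 = 0.4049 mg/L.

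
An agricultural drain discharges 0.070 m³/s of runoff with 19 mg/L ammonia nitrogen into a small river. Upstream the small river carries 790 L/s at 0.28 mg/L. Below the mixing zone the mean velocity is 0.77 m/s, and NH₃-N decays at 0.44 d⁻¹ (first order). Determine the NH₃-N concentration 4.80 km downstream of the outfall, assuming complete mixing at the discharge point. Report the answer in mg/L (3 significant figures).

1.75 mg/L

790 L/s = 0.79 m³/s.
After complete mixing, C₀ = (0.07·19 + 0.79·0.28) / 0.86 = 1.804 mg/L.
Travel time t = 4800 m / 0.77 m/s = 6234 s = 0.07215 d.
C = 1.804·exp(−0.44·0.07215) = 1.804·0.9688 = 1.747 mg/L.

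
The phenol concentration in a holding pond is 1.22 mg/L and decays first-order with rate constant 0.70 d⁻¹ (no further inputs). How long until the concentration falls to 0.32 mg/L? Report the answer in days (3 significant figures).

t = ln(C₀/C)/k = ln(1.22/0.32)/0.70 = 1.338/0.70 = 1.912 d.

1.91 d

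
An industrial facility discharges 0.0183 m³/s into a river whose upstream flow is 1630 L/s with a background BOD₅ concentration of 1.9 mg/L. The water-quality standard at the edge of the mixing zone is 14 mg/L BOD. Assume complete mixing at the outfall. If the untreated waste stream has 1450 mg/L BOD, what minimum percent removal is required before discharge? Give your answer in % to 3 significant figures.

24.7 %

1630 L/s = 1.63 m³/s.
Mass balance: 14·1.648 = 0.0183·Cₑ + 1.63·1.9.
Cₑ = (23.08 − 3.097) / 0.0183 = 1092 mg/L.
Required removal = 1 − 1092/1450 = 24.71 %.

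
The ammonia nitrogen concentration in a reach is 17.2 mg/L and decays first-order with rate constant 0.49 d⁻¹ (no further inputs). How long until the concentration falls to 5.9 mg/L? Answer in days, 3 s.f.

2.18 d

t = ln(C₀/C)/k = ln(17.2/5.9)/0.49 = 1.07/0.49 = 2.184 d.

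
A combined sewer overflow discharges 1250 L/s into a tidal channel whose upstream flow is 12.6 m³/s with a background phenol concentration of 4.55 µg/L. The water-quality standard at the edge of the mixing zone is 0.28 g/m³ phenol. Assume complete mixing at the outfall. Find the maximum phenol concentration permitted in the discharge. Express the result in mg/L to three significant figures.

3.06 mg/L

1250 L/s = 1.25 m³/s.
4.55 µg/L = 0.00455 mg/L.
Mass balance: 0.28·13.85 = 1.25·Cₑ + 12.6·0.00455.
Cₑ = (3.878 − 0.05733) / 1.25 = 3.057 mg/L.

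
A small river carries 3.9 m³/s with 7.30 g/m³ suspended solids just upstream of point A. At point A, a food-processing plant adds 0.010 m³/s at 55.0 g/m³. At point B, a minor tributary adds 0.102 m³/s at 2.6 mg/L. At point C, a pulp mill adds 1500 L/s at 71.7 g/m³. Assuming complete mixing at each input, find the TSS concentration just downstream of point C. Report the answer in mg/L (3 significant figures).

After input A: C = (3.9·7.3 + 0.01·55) / 3.91 = 7.422 mg/L.
After input B: C = (3.91·7.422 + 0.102·2.6) / 4.012 = 7.299 mg/L.
1500 L/s = 1.5 m³/s.
After input C: C = (4.012·7.299 + 1.5·71.7) / 5.512 = 24.82 mg/L.

24.8 mg/L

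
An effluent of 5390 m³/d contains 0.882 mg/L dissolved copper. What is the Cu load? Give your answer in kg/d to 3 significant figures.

5390 m³/d = 0.06238 m³/s.
Mass flux = Q·C = 0.06238 m³/s × 0.882 g/m³ = 0.05502 g/s.
= 0.05502 g/s × 86.4 = 4.754 kg/d.

4.75 kg/d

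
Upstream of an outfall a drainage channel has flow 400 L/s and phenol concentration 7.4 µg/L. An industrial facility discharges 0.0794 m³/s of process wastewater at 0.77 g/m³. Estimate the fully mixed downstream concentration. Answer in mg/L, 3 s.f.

0.134 mg/L

400 L/s = 0.4 m³/s.
7.4 µg/L = 0.0074 mg/L.
Flow-weighted mixing gives C = (0.0794·0.77 + 0.4·0.0074) / (0.0794 + 0.4) = 0.0641/0.4794 = 0.1337 mg/L.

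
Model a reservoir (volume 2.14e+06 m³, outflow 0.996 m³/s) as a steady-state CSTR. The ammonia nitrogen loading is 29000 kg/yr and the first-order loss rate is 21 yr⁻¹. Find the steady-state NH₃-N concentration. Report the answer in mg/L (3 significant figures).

0.380 mg/L

Outflow Q = 0.996 m³/s × 3.156e+07 s/yr = 3.143e+07 m³/yr.
Steady-state CSTR mass balance: W = Q·C + k·V·C, so C = W/(Q + kV).
Q + kV = 3.143e+07 + 21·2.14e+06 = 7.637e+07 m³/yr.
C = 29000/7.637e+07 = 0.0003797 kg/m³ = 0.3797 mg/L.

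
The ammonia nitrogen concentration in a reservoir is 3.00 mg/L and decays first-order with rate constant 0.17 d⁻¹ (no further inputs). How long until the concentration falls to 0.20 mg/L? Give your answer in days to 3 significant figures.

t = ln(C₀/C)/k = ln(3.00/0.20)/0.17 = 2.708/0.17 = 15.93 d.

15.9 d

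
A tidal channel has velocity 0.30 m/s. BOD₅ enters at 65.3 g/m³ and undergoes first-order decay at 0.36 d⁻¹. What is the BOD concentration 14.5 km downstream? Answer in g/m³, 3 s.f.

53.4 g/m³

Travel time t = 14.5 km / 0.30 m/s = 1.45e+04/0.30 = 4.833e+04 s = 0.5594 d.
First-order decay: C = 65.3·exp(−0.36·0.5594) = 65.3·0.8176 = 53.39 g/m³.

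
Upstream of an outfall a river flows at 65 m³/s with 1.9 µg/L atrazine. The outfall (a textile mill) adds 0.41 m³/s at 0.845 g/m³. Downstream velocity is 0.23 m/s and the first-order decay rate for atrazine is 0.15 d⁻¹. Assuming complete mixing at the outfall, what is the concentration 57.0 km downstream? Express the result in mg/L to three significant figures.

0.00467 mg/L

1.9 µg/L = 0.0019 mg/L.
After complete mixing, C₀ = (0.41·0.845 + 65·0.0019) / 65.41 = 0.007185 mg/L.
Travel time t = 5.7e+04 m / 0.23 m/s = 2.478e+05 s = 2.868 d.
C = 0.007185·exp(−0.15·2.868) = 0.007185·0.6503 = 0.004673 mg/L.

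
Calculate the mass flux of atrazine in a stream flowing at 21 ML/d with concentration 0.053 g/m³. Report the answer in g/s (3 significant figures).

21 ML/d = 0.2431 m³/s.
Mass flux = Q·C = 0.2431 m³/s × 0.053 g/m³ = 0.01288 g/s.

0.0129 g/s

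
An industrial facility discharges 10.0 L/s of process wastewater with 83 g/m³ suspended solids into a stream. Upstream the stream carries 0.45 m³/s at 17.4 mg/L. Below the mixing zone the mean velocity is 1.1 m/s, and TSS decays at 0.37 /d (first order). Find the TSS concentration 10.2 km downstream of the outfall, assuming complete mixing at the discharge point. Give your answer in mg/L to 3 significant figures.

18.1 mg/L

10.0 L/s = 0.01 m³/s.
After complete mixing, C₀ = (0.01·83 + 0.45·17.4) / 0.46 = 18.83 mg/L.
Travel time t = 1.02e+04 m / 1.1 m/s = 9273 s = 0.1073 d.
C = 18.83·exp(−0.37·0.1073) = 18.83·0.9611 = 18.09 mg/L.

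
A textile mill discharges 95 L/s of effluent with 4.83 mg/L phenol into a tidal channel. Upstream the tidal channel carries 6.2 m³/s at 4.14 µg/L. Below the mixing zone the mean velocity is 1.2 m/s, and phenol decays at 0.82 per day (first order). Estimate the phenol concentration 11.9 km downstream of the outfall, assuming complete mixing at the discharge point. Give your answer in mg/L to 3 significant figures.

0.0701 mg/L

95 L/s = 0.095 m³/s.
4.14 µg/L = 0.00414 mg/L.
After complete mixing, C₀ = (0.095·4.83 + 6.2·0.00414) / 6.295 = 0.07697 mg/L.
Travel time t = 1.19e+04 m / 1.2 m/s = 9917 s = 0.1148 d.
C = 0.07697·exp(−0.82·0.1148) = 0.07697·0.9102 = 0.07006 mg/L.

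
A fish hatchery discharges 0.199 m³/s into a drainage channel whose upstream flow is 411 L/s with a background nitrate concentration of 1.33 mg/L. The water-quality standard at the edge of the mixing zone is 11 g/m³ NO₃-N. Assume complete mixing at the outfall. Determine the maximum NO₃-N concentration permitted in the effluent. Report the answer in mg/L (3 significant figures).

31.0 mg/L

411 L/s = 0.411 m³/s.
Mass balance: 11·0.61 = 0.199·Cₑ + 0.411·1.33.
Cₑ = (6.71 − 0.5466) / 0.199 = 30.97 mg/L.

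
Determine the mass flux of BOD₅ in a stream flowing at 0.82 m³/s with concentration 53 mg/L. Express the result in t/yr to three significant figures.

1370 t/yr

Mass flux = Q·C = 0.82 m³/s × 53 g/m³ = 43.46 g/s.
= 43.46 g/s × 31.56 = 1371 t/yr.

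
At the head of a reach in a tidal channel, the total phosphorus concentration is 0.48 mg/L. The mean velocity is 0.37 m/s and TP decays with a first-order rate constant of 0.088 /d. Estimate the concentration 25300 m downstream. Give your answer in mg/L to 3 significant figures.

Travel time t = 25300 m / 0.37 m/s = 2.53e+04/0.37 = 6.838e+04 s = 0.7914 d.
First-order decay: C = 0.48·exp(−0.088·0.7914) = 0.48·0.9327 = 0.4477 mg/L.

0.448 mg/L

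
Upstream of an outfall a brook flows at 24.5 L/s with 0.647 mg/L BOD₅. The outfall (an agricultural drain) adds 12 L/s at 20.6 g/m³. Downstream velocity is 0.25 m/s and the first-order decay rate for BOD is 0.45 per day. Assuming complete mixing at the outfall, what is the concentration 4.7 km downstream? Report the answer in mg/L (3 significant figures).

6.53 mg/L

12 L/s = 0.012 m³/s.
24.5 L/s = 0.0245 m³/s.
After complete mixing, C₀ = (0.012·20.6 + 0.0245·0.647) / 0.0365 = 7.207 mg/L.
Travel time t = 4700 m / 0.25 m/s = 1.88e+04 s = 0.2176 d.
C = 7.207·exp(−0.45·0.2176) = 7.207·0.9067 = 6.535 mg/L.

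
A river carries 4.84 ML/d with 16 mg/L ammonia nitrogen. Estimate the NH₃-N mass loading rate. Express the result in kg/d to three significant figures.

4.84 ML/d = 0.05602 m³/s.
Mass flux = Q·C = 0.05602 m³/s × 16 g/m³ = 0.8963 g/s.
= 0.8963 g/s × 86.4 = 77.44 kg/d.

77.4 kg/d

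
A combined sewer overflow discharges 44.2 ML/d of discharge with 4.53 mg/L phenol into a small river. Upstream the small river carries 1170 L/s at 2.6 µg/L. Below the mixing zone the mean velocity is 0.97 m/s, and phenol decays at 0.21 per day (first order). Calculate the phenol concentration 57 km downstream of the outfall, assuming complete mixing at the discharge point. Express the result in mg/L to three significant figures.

44.2 ML/d = 0.5116 m³/s.
1170 L/s = 1.17 m³/s.
2.6 µg/L = 0.0026 mg/L.
After complete mixing, C₀ = (0.5116·4.53 + 1.17·0.0026) / 1.682 = 1.38 mg/L.
Travel time t = 5.7e+04 m / 0.97 m/s = 5.876e+04 s = 0.6801 d.
C = 1.38·exp(−0.21·0.6801) = 1.38·0.8669 = 1.196 mg/L.

1.20 mg/L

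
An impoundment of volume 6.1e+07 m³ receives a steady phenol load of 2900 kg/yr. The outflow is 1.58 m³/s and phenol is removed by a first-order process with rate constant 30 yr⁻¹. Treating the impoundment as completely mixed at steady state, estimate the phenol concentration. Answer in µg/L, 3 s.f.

Outflow Q = 1.58 m³/s × 3.156e+07 s/yr = 4.986e+07 m³/yr.
Steady-state CSTR mass balance: W = Q·C + k·V·C, so C = W/(Q + kV).
Q + kV = 4.986e+07 + 30·6.1e+07 = 1.88e+09 m³/yr.
C = 2900/1.88e+09 = 1.543e-06 kg/m³ = 0.001543 mg/L = 1.543 µg/L.

1.54 µg/L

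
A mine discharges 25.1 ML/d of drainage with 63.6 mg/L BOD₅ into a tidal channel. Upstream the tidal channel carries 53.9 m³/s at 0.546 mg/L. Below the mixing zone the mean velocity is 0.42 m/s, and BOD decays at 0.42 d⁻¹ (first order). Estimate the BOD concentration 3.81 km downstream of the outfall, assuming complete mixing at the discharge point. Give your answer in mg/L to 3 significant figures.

0.846 mg/L

25.1 ML/d = 0.2905 m³/s.
After complete mixing, C₀ = (0.2905·63.6 + 53.9·0.546) / 54.19 = 0.884 mg/L.
Travel time t = 3810 m / 0.42 m/s = 9071 s = 0.105 d.
C = 0.884·exp(−0.42·0.105) = 0.884·0.9569 = 0.8459 mg/L.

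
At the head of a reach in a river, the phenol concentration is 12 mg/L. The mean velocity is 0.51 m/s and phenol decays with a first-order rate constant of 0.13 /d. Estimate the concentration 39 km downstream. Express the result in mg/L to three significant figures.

10.7 mg/L

Travel time t = 39 km / 0.51 m/s = 3.9e+04/0.51 = 7.647e+04 s = 0.8851 d.
First-order decay: C = 12·exp(−0.13·0.8851) = 12·0.8913 = 10.7 mg/L.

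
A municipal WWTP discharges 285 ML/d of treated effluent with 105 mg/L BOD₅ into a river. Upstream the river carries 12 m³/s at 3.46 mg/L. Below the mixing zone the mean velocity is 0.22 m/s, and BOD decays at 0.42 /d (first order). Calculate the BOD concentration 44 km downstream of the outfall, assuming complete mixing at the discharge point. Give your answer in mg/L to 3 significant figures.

9.59 mg/L

285 ML/d = 3.299 m³/s.
After complete mixing, C₀ = (3.299·105 + 12·3.46) / 15.3 = 25.35 mg/L.
Travel time t = 4.4e+04 m / 0.22 m/s = 2e+05 s = 2.315 d.
C = 25.35·exp(−0.42·2.315) = 25.35·0.3782 = 9.59 mg/L.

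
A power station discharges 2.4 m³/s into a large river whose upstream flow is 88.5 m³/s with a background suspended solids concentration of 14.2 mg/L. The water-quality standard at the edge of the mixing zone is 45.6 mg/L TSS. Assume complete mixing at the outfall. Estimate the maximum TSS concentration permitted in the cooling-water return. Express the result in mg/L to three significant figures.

Mass balance: 45.6·90.9 = 2.4·Cₑ + 88.5·14.2.
Cₑ = (4145 − 1257) / 2.4 = 1203 mg/L.

1200 mg/L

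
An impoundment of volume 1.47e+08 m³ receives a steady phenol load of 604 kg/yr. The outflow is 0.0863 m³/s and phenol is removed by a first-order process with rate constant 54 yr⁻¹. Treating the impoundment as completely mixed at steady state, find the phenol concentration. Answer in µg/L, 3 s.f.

0.0761 µg/L

Outflow Q = 0.0863 m³/s × 3.156e+07 s/yr = 2.723e+06 m³/yr.
Steady-state CSTR mass balance: W = Q·C + k·V·C, so C = W/(Q + kV).
Q + kV = 2.723e+06 + 54·1.47e+08 = 7.941e+09 m³/yr.
C = 604/7.941e+09 = 7.606e-08 kg/m³ = 7.606e-05 mg/L = 0.07606 µg/L.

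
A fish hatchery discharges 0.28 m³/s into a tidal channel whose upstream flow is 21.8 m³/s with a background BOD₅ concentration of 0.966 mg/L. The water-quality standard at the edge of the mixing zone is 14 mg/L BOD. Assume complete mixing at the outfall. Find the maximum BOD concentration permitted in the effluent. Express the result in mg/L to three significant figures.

1030 mg/L

Mass balance: 14·22.08 = 0.28·Cₑ + 21.8·0.966.
Cₑ = (309.1 − 21.06) / 0.28 = 1029 mg/L.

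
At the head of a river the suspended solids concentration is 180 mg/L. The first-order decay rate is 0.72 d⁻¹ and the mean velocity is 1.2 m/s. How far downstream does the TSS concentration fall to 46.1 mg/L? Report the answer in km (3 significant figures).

196 km

From C = C₀·e^(−kt), t = ln(C₀/C)/k = ln(180/46.1)/0.72 = 1.362/0.72 = 1.892 d.
Distance = v·t = 1.2 m/s × 1.635e+05 s = 1.961e+05 m = 196.1 km.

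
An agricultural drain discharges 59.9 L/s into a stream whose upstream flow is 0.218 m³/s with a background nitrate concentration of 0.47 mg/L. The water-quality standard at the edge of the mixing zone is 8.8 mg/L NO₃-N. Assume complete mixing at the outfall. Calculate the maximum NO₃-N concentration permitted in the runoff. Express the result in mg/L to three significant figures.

59.9 L/s = 0.0599 m³/s.
Mass balance: 8.8·0.2779 = 0.0599·Cₑ + 0.218·0.47.
Cₑ = (2.446 − 0.1025) / 0.0599 = 39.12 mg/L.

39.1 mg/L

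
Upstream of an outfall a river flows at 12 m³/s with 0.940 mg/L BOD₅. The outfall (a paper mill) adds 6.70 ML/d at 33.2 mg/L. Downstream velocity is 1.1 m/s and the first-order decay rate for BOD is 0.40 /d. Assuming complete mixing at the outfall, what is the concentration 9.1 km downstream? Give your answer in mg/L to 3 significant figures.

6.70 ML/d = 0.07755 m³/s.
After complete mixing, C₀ = (0.07755·33.2 + 12·0.94) / 12.08 = 1.147 mg/L.
Travel time t = 9100 m / 1.1 m/s = 8273 s = 0.09575 d.
C = 1.147·exp(−0.40·0.09575) = 1.147·0.9624 = 1.104 mg/L.

1.10 mg/L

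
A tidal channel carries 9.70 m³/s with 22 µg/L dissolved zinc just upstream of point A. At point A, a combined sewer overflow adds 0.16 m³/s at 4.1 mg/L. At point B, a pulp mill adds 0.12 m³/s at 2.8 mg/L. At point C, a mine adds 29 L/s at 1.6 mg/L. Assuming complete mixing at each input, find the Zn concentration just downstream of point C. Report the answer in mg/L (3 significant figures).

22 µg/L = 0.022 mg/L.
After input A: C = (9.7·0.022 + 0.16·4.1) / 9.86 = 0.08817 mg/L.
After input B: C = (9.86·0.08817 + 0.12·2.8) / 9.98 = 0.1208 mg/L.
29 L/s = 0.029 m³/s.
After input C: C = (9.98·0.1208 + 0.029·1.6) / 10.01 = 0.1251 mg/L.

0.125 mg/L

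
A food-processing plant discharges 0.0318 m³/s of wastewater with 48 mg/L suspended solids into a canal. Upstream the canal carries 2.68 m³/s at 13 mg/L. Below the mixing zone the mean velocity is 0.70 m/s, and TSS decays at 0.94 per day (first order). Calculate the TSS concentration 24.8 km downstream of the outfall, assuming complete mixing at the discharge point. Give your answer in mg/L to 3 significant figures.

After complete mixing, C₀ = (0.0318·48 + 2.68·13) / 2.712 = 13.41 mg/L.
Travel time t = 2.48e+04 m / 0.70 m/s = 3.543e+04 s = 0.4101 d.
C = 13.41·exp(−0.94·0.4101) = 13.41·0.6801 = 9.121 mg/L.

9.12 mg/L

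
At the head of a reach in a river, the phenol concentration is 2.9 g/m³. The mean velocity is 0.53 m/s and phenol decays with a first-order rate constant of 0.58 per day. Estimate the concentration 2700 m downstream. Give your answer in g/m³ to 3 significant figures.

Travel time t = 2700 m / 0.53 m/s = 2700/0.53 = 5094 s = 0.05896 d.
First-order decay: C = 2.9·exp(−0.58·0.05896) = 2.9·0.9664 = 2.803 g/m³.

2.80 g/m³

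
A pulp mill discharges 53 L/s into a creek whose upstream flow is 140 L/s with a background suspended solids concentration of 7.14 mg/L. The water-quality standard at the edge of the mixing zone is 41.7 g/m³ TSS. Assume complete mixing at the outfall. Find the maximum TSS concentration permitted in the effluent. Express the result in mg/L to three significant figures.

133 mg/L

53 L/s = 0.053 m³/s.
140 L/s = 0.14 m³/s.
Mass balance: 41.7·0.193 = 0.053·Cₑ + 0.14·7.14.
Cₑ = (8.048 − 0.9996) / 0.053 = 133 mg/L.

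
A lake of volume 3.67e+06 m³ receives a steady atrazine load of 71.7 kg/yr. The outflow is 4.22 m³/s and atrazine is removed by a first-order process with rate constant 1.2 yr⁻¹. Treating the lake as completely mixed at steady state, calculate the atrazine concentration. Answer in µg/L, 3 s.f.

0.521 µg/L

Outflow Q = 4.22 m³/s × 3.156e+07 s/yr = 1.332e+08 m³/yr.
Steady-state CSTR mass balance: W = Q·C + k·V·C, so C = W/(Q + kV).
Q + kV = 1.332e+08 + 1.2·3.67e+06 = 1.376e+08 m³/yr.
C = 71.7/1.376e+08 = 5.212e-07 kg/m³ = 0.0005212 mg/L = 0.5212 µg/L.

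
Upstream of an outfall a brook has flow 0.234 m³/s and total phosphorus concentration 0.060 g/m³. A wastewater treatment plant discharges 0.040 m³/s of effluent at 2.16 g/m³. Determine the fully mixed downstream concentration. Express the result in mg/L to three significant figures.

0.367 mg/L

Conservation of mass across the mixing zone: C = (0.04·2.16 + 0.234·0.06) / (0.04 + 0.234) = 0.1004/0.274 = 0.3666 mg/L.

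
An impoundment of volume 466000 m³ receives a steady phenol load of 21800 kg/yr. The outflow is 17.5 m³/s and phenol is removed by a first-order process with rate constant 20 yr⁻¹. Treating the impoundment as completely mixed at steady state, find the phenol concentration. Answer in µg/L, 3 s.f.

Outflow Q = 17.5 m³/s × 3.156e+07 s/yr = 5.523e+08 m³/yr.
Steady-state CSTR mass balance: W = Q·C + k·V·C, so C = W/(Q + kV).
Q + kV = 5.523e+08 + 20·466000 = 5.616e+08 m³/yr.
C = 21800/5.616e+08 = 3.882e-05 kg/m³ = 0.03882 mg/L = 38.82 µg/L.

38.8 µg/L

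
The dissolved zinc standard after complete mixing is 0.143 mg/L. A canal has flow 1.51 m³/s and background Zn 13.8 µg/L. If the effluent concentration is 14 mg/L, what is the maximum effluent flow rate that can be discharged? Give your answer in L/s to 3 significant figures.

14.1 L/s

13.8 µg/L = 0.0138 mg/L.
Mass balance at complete mixing: C_std·(Q_w + Q_r) = Q_w·C_e + Q_r·C_b.
Rearranging, Q_w = Q_r·(C_std − C_b)/(C_e − C_std) = 1.51·(0.143 − 0.0138) / (14 − 0.143) = 0.01408 m³/s.
= 14.08 L/s.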